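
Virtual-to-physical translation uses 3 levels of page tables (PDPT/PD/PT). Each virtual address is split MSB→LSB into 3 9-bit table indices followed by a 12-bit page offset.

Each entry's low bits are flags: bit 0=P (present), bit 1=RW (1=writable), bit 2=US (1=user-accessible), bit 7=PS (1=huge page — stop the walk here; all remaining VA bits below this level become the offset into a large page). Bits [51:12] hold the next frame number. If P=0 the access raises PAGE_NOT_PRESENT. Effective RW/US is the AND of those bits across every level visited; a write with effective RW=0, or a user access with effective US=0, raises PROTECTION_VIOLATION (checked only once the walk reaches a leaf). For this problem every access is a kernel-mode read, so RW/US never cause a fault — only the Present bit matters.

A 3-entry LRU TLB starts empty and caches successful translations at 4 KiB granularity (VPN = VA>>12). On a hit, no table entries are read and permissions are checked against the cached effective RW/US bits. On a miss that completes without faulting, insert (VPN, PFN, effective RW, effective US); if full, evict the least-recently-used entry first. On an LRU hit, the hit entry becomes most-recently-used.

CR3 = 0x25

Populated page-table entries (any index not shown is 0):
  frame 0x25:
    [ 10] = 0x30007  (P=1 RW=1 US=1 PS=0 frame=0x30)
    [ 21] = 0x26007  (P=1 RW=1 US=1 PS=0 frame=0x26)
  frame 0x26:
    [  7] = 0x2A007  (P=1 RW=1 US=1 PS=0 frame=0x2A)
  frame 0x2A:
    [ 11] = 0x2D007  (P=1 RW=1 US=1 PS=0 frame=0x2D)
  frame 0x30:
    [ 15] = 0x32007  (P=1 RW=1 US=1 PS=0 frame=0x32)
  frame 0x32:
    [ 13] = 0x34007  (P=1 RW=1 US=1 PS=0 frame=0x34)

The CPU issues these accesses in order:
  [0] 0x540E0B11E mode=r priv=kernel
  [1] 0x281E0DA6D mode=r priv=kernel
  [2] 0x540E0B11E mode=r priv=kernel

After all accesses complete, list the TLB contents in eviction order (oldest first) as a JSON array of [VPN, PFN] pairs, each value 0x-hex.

Walk each access:
#0 VA=0x540E0B11E (r,kernel):
  L0: frame=0x25 idx=21 entry=0x26007 [P=1 RW=1 US=1 PS=0]
  L1: frame=0x26 idx=7 entry=0x2A007 [P=1 RW=1 US=1 PS=0]
  L2: frame=0x2A idx=11 entry=0x2D007 [P=1 RW=1 US=1 PS=0]
  ⇒ phys 0x2D11E  [3 reads]
#1 VA=0x281E0DA6D (r,kernel):
  L0: frame=0x25 idx=10 entry=0x30007 [P=1 RW=1 US=1 PS=0]
  L1: frame=0x30 idx=15 entry=0x32007 [P=1 RW=1 US=1 PS=0]
  L2: frame=0x32 idx=13 entry=0x34007 [P=1 RW=1 US=1 PS=0]
  ⇒ phys 0x34A6D  [3 reads]
#2 VA=0x540E0B11E (r,kernel):
  TLB hit vpn=0x540E0B → PA=0x2D11E

TLB: [["0x281E0D", "0x34"], ["0x540E0B", "0x2D"]]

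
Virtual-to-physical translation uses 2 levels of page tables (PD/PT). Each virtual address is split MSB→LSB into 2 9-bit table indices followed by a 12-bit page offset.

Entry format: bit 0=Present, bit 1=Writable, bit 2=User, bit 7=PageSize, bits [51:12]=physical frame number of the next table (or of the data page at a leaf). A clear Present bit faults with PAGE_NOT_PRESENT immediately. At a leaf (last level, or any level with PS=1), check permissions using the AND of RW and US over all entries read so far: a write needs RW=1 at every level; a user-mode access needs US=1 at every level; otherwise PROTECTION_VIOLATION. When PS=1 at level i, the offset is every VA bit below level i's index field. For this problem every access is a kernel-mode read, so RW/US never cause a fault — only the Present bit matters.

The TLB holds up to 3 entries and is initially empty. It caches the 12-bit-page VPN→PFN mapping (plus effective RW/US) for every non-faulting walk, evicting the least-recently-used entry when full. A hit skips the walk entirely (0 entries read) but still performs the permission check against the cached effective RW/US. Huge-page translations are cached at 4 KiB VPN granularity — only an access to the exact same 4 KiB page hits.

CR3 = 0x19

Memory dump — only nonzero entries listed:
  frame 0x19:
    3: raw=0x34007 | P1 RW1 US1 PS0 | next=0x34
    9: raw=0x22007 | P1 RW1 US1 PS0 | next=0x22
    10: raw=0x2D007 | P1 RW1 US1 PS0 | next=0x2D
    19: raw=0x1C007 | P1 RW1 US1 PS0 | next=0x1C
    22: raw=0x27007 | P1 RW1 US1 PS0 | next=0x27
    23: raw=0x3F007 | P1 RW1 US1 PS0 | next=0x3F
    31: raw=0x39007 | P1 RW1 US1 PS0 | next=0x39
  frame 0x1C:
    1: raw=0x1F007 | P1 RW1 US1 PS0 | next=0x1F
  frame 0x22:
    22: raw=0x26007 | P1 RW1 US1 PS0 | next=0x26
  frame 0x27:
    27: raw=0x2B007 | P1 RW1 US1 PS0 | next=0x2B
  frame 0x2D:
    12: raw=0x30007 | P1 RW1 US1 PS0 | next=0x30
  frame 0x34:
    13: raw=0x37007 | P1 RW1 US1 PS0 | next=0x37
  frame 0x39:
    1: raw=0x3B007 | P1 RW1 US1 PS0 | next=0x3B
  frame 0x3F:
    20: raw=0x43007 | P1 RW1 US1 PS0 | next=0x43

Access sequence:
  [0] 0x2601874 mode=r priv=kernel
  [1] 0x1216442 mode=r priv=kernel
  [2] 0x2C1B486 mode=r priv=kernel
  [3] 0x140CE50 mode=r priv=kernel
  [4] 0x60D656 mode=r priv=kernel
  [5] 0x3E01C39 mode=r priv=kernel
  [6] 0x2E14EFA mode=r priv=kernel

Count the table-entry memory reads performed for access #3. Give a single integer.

Trace:
#0 VA=0x2601874 (r,kernel):
  lvl0: tbl 0x19, slot 19 ⇒ 0x1C007 (P1/RW1/US1/PS0)
  lvl1: tbl 0x1C, slot 1 ⇒ 0x1F007 (P1/RW1/US1/PS0)
  → PA=0x1F874  (2 entries read)
#1 VA=0x1216442 (r,kernel):
  lvl0: tbl 0x19, slot 9 ⇒ 0x22007 (P1/RW1/US1/PS0)
  lvl1: tbl 0x22, slot 22 ⇒ 0x26007 (P1/RW1/US1/PS0)
  → PA=0x26442  (2 entries read)
#2 VA=0x2C1B486 (r,kernel):
  lvl0: tbl 0x19, slot 22 ⇒ 0x27007 (P1/RW1/US1/PS0)
  lvl1: tbl 0x27, slot 27 ⇒ 0x2B007 (P1/RW1/US1/PS0)
  → PA=0x2B486  (2 entries read)
#3 VA=0x140CE50 (r,kernel):
  lvl0: tbl 0x19, slot 10 ⇒ 0x2D007 (P1/RW1/US1/PS0)
  lvl1: tbl 0x2D, slot 12 ⇒ 0x30007 (P1/RW1/US1/PS0)
  → PA=0x30E50  (2 entries read)
#4 VA=0x60D656 (r,kernel):
  lvl0: tbl 0x19, slot 3 ⇒ 0x34007 (P1/RW1/US1/PS0)
  lvl1: tbl 0x34, slot 13 ⇒ 0x37007 (P1/RW1/US1/PS0)
  → PA=0x37656  (2 entries read)
#5 VA=0x3E01C39 (r,kernel):
  lvl0: tbl 0x19, slot 31 ⇒ 0x39007 (P1/RW1/US1/PS0)
  lvl1: tbl 0x39, slot 1 ⇒ 0x3B007 (P1/RW1/US1/PS0)
  → PA=0x3BC39  (2 entries read)
#6 VA=0x2E14EFA (r,kernel):
  lvl0: tbl 0x19, slot 23 ⇒ 0x3F007 (P1/RW1/US1/PS0)
  lvl1: tbl 0x3F, slot 20 ⇒ 0x43007 (P1/RW1/US1/PS0)
  → PA=0x43EFA  (2 entries read)

Entries read for #3: 2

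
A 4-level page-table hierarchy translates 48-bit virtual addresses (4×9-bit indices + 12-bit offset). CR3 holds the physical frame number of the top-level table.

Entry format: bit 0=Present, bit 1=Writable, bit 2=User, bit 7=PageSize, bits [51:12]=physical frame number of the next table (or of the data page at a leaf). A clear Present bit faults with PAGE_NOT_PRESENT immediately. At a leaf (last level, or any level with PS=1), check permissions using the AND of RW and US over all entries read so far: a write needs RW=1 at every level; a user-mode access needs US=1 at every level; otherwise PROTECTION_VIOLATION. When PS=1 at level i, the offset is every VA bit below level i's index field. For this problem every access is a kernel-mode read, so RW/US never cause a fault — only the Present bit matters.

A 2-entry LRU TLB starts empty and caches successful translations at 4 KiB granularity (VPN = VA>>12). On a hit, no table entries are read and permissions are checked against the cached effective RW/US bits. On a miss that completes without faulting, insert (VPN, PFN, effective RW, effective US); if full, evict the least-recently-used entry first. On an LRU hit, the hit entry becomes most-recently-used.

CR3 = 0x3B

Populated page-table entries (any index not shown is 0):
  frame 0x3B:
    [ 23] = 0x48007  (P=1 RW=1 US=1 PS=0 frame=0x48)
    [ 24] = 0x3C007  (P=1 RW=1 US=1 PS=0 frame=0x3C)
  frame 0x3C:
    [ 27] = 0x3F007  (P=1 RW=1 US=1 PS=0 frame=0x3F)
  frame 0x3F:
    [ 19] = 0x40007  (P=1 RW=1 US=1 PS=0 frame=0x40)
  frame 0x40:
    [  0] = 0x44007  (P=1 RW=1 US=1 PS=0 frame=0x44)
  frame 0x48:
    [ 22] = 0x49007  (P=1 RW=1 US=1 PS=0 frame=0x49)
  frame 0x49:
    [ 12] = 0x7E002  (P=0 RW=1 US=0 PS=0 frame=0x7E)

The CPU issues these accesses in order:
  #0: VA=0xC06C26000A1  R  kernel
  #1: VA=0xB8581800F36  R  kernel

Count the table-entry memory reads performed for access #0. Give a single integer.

Walk each access:
#0 VA=0xC06C26000A1 (r,kernel):
  L0: frame=0x3B idx=24 entry=0x3C007 [P=1 RW=1 US=1 PS=0]
  L1: frame=0x3C idx=27 entry=0x3F007 [P=1 RW=1 US=1 PS=0]
  L2: frame=0x3F idx=19 entry=0x40007 [P=1 RW=1 US=1 PS=0]
  L3: frame=0x40 idx=0 entry=0x44007 [P=1 RW=1 US=1 PS=0]
  ✓ 0x440A1  — 4 lookups
#1 VA=0xB8581800F36 (r,kernel):
  L0: frame=0x3B idx=23 entry=0x48007 [P=1 RW=1 US=1 PS=0]
  L1: frame=0x48 idx=22 entry=0x49007 [P=1 RW=1 US=1 PS=0]
  L2: frame=0x49 idx=12 entry=0x7E002 [P=0 RW=1 US=0 PS=0]
  ✗ PAGE_NOT_PRESENT  [3 reads]

Entries read for #0: 4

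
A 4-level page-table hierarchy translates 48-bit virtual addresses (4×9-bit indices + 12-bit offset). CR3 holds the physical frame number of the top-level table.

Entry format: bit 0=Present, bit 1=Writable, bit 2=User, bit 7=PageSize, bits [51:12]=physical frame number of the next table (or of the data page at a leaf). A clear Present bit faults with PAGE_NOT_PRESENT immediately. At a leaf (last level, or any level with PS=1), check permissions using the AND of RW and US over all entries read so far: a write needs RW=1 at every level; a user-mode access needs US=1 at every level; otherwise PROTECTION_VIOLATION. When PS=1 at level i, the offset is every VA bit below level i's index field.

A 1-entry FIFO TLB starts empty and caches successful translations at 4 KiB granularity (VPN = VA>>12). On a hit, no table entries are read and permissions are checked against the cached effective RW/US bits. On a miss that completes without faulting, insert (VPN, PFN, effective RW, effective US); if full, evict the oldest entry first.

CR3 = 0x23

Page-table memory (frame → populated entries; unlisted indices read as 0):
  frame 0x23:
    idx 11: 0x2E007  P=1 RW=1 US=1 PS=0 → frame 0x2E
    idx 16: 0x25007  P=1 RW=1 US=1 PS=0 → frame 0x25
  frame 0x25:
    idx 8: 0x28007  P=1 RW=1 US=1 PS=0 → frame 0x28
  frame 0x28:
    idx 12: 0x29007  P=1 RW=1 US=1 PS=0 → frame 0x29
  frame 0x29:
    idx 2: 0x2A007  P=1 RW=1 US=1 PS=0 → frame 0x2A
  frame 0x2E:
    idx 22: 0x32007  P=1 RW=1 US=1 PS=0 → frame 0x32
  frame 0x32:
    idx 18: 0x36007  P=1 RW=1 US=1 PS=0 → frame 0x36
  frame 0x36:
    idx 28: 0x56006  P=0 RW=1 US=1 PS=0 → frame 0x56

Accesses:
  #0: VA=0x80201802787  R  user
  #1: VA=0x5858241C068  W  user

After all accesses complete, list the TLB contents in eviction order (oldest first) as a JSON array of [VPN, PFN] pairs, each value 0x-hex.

Per-access translation:
#0 VA=0x80201802787 (r,user):
  L0: frame=0x23 idx=16 entry=0x25007 [P=1 RW=1 US=1 PS=0]
  L1: frame=0x25 idx=8 entry=0x28007 [P=1 RW=1 US=1 PS=0]
  L2: frame=0x28 idx=12 entry=0x29007 [P=1 RW=1 US=1 PS=0]
  L3: frame=0x29 idx=2 entry=0x2A007 [P=1 RW=1 US=1 PS=0]
  ⇒ phys 0x2A787  [4 reads]
#1 VA=0x5858241C068 (w,user):
  L0: frame=0x23 idx=11 entry=0x2E007 [P=1 RW=1 US=1 PS=0]
  L1: frame=0x2E idx=22 entry=0x32007 [P=1 RW=1 US=1 PS=0]
  L2: frame=0x32 idx=18 entry=0x36007 [P=1 RW=1 US=1 PS=0]
  L3: frame=0x36 idx=28 entry=0x56006 [P=0 RW=1 US=1 PS=0]
  ✗ PAGE_NOT_PRESENT  [4 reads]

TLB: [["0x80201802", "0x2A"]]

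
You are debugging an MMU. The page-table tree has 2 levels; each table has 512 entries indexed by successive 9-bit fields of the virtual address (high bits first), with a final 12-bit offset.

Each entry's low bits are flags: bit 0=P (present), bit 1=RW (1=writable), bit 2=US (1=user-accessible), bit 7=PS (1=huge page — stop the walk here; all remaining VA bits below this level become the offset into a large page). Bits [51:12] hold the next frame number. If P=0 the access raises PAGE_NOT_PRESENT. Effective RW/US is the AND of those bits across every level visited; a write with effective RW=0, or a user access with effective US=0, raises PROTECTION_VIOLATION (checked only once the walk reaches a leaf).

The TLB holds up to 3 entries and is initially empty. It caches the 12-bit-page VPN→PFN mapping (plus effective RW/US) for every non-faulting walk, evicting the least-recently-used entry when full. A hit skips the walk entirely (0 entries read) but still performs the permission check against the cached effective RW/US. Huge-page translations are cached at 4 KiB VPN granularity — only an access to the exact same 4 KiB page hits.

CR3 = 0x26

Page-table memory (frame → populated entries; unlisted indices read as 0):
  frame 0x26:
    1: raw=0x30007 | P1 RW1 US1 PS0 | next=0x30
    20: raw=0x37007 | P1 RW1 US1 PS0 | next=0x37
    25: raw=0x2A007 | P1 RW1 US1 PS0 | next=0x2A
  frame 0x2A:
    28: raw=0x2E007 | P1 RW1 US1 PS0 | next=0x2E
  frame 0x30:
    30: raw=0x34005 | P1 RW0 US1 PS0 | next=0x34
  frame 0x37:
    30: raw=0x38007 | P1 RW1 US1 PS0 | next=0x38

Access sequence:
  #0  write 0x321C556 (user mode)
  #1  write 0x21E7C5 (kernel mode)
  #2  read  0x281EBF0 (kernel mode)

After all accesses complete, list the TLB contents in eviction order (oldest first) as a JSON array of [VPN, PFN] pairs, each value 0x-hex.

Walk each access:
#0 VA=0x321C556 (w,user):
  L0 @0x26[25] → 0x2A007  P=1,RW=1,US=1,PS=0
  L1 @0x2A[28] → 0x2E007  P=1,RW=1,US=1,PS=0
  ⇒ phys 0x2E556  [2 reads]
#1 VA=0x21E7C5 (w,kernel):
  L0 @0x26[1] → 0x30007  P=1,RW=1,US=1,PS=0
  L1 @0x30[30] → 0x34005  P=1,RW=0,US=1,PS=0
  → PROTECTION_VIOLATION  (2 entries read)
#2 VA=0x281EBF0 (r,kernel):
  L0 @0x26[20] → 0x37007  P=1,RW=1,US=1,PS=0
  L1 @0x37[30] → 0x38007  P=1,RW=1,US=1,PS=0
  ⇒ phys 0x38BF0  [2 reads]

TLB: [["0x321C", "0x2E"], ["0x281E", "0x38"]]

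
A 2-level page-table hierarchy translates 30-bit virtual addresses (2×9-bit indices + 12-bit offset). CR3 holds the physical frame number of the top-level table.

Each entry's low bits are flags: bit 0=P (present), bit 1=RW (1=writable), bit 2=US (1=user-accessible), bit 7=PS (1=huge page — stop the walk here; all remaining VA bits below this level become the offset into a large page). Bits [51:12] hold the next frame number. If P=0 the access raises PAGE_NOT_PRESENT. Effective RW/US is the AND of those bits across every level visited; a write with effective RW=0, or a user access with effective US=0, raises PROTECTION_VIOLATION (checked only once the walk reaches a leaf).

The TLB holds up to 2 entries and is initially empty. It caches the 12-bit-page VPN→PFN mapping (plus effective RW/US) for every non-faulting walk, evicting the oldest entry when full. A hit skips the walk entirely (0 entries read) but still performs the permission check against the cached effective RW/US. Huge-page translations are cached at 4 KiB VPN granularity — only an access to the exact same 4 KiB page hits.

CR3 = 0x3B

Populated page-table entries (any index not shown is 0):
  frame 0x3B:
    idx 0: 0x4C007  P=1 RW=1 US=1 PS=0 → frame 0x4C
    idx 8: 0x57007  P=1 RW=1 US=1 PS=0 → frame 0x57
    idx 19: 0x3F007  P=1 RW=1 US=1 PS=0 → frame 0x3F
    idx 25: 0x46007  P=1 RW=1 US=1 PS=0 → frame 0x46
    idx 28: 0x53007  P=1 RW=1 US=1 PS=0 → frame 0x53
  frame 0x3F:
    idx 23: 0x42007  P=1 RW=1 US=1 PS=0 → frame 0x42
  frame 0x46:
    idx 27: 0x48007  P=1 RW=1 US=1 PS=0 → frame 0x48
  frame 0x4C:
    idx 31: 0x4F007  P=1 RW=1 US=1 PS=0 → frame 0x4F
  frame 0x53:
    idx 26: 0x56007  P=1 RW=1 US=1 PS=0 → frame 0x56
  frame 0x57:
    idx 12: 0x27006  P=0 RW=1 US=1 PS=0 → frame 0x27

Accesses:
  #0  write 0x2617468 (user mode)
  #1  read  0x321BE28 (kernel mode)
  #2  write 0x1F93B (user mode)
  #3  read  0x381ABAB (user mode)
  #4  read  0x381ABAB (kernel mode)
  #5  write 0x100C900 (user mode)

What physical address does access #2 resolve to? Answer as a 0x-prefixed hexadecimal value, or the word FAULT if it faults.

Walk each access:
#0 VA=0x2617468 (w,user):
  lvl0: tbl 0x3B, slot 19 ⇒ 0x3F007 (P1/RW1/US1/PS0)
  lvl1: tbl 0x3F, slot 23 ⇒ 0x42007 (P1/RW1/US1/PS0)
  ⇒ phys 0x42468  [2 reads]
#1 VA=0x321BE28 (r,kernel):
  lvl0: tbl 0x3B, slot 25 ⇒ 0x46007 (P1/RW1/US1/PS0)
  lvl1: tbl 0x46, slot 27 ⇒ 0x48007 (P1/RW1/US1/PS0)
  ⇒ phys 0x48E28  [2 reads]
#2 VA=0x1F93B (w,user):
  lvl0: tbl 0x3B, slot 0 ⇒ 0x4C007 (P1/RW1/US1/PS0)
  lvl1: tbl 0x4C, slot 31 ⇒ 0x4F007 (P1/RW1/US1/PS0)
  ⇒ phys 0x4F93B  [2 reads]
#3 VA=0x381ABAB (r,user):
  lvl0: tbl 0x3B, slot 28 ⇒ 0x53007 (P1/RW1/US1/PS0)
  lvl1: tbl 0x53, slot 26 ⇒ 0x56007 (P1/RW1/US1/PS0)
  ⇒ phys 0x56BAB  [2 reads]
#4 VA=0x381ABAB (r,kernel):
  TLB hit vpn=0x381A → PA=0x56BAB
#5 VA=0x100C900 (w,user):
  lvl0: tbl 0x3B, slot 8 ⇒ 0x57007 (P1/RW1/US1/PS0)
  lvl1: tbl 0x57, slot 12 ⇒ 0x27006 (P0/RW1/US1/PS0)
  ✗ PAGE_NOT_PRESENT  [2 reads]

Access #2 PA: 0x4F93B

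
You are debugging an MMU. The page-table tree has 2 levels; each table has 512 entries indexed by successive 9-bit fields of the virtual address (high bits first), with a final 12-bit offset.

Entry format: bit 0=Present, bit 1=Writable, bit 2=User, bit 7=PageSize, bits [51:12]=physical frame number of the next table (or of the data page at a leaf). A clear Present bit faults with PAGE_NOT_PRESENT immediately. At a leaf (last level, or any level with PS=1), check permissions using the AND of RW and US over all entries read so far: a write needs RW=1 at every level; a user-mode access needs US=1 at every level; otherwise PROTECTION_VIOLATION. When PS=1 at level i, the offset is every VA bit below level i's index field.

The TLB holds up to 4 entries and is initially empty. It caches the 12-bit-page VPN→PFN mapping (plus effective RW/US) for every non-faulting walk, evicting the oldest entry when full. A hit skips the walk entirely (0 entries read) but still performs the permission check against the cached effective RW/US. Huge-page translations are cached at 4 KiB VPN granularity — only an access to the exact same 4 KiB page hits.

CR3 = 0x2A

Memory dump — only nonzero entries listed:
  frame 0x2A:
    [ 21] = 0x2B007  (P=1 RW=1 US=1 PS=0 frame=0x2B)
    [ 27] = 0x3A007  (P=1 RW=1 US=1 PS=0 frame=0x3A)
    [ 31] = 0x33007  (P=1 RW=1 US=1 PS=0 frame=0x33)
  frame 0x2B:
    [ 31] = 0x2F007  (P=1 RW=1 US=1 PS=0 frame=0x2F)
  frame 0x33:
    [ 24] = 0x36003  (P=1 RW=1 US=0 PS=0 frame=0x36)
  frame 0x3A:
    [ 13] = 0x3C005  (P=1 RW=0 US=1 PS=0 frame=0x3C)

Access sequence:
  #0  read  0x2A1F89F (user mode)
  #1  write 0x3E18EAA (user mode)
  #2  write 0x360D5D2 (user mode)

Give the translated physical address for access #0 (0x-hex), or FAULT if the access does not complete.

Per-access translation:
#0 VA=0x2A1F89F (r,user):
  L0 @0x2A[21] → 0x2B007  P=1,RW=1,US=1,PS=0
  L1 @0x2B[31] → 0x2F007  P=1,RW=1,US=1,PS=0
  ⇒ phys 0x2F89F  [2 reads]
#1 VA=0x3E18EAA (w,user):
  L0 @0x2A[31] → 0x33007  P=1,RW=1,US=1,PS=0
  L1 @0x33[24] → 0x36003  P=1,RW=1,US=0,PS=0
  ⇒ fault: PROTECTION_VIOLATION  — 2 lookups
#2 VA=0x360D5D2 (w,user):
  L0 @0x2A[27] → 0x3A007  P=1,RW=1,US=1,PS=0
  L1 @0x3A[13] → 0x3C005  P=1,RW=0,US=1,PS=0
  ⇒ fault: PROTECTION_VIOLATION  — 2 lookups

Access #0 PA: 0x2F89F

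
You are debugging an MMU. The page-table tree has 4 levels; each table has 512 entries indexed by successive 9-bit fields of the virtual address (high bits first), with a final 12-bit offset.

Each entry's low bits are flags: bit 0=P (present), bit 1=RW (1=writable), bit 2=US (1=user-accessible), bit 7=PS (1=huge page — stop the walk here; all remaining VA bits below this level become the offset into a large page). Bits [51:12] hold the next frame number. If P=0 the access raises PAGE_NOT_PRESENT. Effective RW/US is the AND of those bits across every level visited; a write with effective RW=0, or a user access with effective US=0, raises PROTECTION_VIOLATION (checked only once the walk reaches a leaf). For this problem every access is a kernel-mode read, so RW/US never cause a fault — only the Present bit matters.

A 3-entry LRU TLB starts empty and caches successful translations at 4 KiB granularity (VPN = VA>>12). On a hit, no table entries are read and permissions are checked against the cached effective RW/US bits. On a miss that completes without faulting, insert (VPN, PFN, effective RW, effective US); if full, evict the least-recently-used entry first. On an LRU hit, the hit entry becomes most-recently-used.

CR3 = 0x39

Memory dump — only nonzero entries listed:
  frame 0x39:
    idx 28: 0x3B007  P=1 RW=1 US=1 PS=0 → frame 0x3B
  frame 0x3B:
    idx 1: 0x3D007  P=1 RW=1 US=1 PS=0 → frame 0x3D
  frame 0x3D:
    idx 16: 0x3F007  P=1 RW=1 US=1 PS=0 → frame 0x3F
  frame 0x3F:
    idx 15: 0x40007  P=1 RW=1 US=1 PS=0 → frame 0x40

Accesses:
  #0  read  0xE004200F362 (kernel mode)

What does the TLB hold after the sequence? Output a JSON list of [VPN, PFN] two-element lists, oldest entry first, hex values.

Walk each access:
#0 VA=0xE004200F362 (r,kernel):
  lvl0: tbl 0x39, slot 28 ⇒ 0x3B007 (P1/RW1/US1/PS0)
  lvl1: tbl 0x3B, slot 1 ⇒ 0x3D007 (P1/RW1/US1/PS0)
  lvl2: tbl 0x3D, slot 16 ⇒ 0x3F007 (P1/RW1/US1/PS0)
  lvl3: tbl 0x3F, slot 15 ⇒ 0x40007 (P1/RW1/US1/PS0)
  → PA=0x40362  (4 entries read)

TLB: [["0xE004200F", "0x40"]]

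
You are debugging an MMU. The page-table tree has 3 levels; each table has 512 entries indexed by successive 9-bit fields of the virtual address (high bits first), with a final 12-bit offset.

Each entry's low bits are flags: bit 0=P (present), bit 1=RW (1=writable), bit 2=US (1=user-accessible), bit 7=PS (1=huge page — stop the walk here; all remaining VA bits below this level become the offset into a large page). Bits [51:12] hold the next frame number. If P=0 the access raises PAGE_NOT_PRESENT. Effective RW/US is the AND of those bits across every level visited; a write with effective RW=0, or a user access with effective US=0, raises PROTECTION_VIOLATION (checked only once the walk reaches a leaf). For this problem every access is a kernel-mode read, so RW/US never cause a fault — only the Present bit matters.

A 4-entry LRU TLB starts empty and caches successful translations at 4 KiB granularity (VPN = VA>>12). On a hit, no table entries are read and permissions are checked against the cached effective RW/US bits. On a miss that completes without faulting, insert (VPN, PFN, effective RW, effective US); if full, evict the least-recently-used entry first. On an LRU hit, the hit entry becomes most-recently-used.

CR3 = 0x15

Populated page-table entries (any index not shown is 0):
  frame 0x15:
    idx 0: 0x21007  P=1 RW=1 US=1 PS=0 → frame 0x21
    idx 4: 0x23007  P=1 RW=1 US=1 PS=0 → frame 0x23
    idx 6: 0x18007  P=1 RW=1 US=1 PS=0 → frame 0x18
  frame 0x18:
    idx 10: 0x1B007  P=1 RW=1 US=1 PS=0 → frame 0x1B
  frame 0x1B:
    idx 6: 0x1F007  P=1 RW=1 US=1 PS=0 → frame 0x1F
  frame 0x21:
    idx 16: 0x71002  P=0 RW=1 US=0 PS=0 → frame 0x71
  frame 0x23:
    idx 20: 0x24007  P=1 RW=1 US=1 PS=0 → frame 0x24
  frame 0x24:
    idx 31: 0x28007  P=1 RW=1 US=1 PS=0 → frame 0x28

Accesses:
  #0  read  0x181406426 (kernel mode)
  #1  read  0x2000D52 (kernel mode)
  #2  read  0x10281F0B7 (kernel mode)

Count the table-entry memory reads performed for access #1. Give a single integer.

Per-access translation:
#0 VA=0x181406426 (r,kernel):
  L0 @0x15[6] → 0x18007  P=1,RW=1,US=1,PS=0
  L1 @0x18[10] → 0x1B007  P=1,RW=1,US=1,PS=0
  L2 @0x1B[6] → 0x1F007  P=1,RW=1,US=1,PS=0
  ⇒ phys 0x1F426  [3 reads]
#1 VA=0x2000D52 (r,kernel):
  L0 @0x15[0] → 0x21007  P=1,RW=1,US=1,PS=0
  L1 @0x21[16] → 0x71002  P=0,RW=1,US=0,PS=0
  ✗ PAGE_NOT_PRESENT  [2 reads]
#2 VA=0x10281F0B7 (r,kernel):
  L0 @0x15[4] → 0x23007  P=1,RW=1,US=1,PS=0
  L1 @0x23[20] → 0x24007  P=1,RW=1,US=1,PS=0
  L2 @0x24[31] → 0x28007  P=1,RW=1,US=1,PS=0
  ⇒ phys 0x280B7  [3 reads]

Entries read for #1: 2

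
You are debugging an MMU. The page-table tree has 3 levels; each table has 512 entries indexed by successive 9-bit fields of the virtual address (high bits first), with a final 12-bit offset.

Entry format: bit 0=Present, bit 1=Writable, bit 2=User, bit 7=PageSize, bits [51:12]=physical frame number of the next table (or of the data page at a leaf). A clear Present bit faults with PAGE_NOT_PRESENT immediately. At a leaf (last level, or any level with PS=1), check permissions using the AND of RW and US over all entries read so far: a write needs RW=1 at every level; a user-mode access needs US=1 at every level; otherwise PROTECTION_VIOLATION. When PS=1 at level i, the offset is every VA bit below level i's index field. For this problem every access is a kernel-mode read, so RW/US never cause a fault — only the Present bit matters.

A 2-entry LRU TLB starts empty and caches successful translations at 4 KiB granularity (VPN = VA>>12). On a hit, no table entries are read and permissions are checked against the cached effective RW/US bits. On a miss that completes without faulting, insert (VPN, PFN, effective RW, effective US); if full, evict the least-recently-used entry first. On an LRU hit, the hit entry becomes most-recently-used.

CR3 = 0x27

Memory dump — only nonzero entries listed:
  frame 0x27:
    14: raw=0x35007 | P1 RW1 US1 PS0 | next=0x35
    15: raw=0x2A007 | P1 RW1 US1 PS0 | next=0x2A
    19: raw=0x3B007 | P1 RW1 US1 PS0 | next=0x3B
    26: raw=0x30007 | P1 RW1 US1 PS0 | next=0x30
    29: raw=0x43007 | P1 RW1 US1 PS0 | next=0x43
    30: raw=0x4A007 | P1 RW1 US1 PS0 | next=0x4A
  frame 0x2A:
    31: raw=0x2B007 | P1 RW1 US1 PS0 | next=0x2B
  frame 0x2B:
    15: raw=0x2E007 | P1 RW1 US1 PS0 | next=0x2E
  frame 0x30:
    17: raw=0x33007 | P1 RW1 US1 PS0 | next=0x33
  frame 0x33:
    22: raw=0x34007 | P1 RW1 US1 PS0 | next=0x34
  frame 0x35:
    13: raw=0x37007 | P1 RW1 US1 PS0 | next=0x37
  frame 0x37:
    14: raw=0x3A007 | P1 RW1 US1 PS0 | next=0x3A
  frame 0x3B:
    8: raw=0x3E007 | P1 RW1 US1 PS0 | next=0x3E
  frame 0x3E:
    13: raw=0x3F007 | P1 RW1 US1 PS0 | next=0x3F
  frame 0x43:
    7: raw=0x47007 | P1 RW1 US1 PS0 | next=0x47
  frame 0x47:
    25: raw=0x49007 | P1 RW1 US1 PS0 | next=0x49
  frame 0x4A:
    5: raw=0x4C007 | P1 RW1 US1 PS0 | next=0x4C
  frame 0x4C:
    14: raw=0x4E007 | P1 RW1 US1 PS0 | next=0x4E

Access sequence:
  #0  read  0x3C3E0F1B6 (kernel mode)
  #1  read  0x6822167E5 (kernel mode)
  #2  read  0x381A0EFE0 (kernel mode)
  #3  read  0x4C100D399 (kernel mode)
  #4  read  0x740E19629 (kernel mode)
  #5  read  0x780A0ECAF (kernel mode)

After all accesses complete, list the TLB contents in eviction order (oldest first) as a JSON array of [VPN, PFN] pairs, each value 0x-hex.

Trace:
#0 VA=0x3C3E0F1B6 (r,kernel):
  L0: frame=0x27 idx=15 entry=0x2A007 [P=1 RW=1 US=1 PS=0]
  L1: frame=0x2A idx=31 entry=0x2B007 [P=1 RW=1 US=1 PS=0]
  L2: frame=0x2B idx=15 entry=0x2E007 [P=1 RW=1 US=1 PS=0]
  ⇒ phys 0x2E1B6  [3 reads]
#1 VA=0x6822167E5 (r,kernel):
  L0: frame=0x27 idx=26 entry=0x30007 [P=1 RW=1 US=1 PS=0]
  L1: frame=0x30 idx=17 entry=0x33007 [P=1 RW=1 US=1 PS=0]
  L2: frame=0x33 idx=22 entry=0x34007 [P=1 RW=1 US=1 PS=0]
  ⇒ phys 0x347E5  [3 reads]
#2 VA=0x381A0EFE0 (r,kernel):
  L0: frame=0x27 idx=14 entry=0x35007 [P=1 RW=1 US=1 PS=0]
  L1: frame=0x35 idx=13 entry=0x37007 [P=1 RW=1 US=1 PS=0]
  L2: frame=0x37 idx=14 entry=0x3A007 [P=1 RW=1 US=1 PS=0]
  ⇒ phys 0x3AFE0  [3 reads]
#3 VA=0x4C100D399 (r,kernel):
  L0: frame=0x27 idx=19 entry=0x3B007 [P=1 RW=1 US=1 PS=0]
  L1: frame=0x3B idx=8 entry=0x3E007 [P=1 RW=1 US=1 PS=0]
  L2: frame=0x3E idx=13 entry=0x3F007 [P=1 RW=1 US=1 PS=0]
  ⇒ phys 0x3F399  [3 reads]
#4 VA=0x740E19629 (r,kernel):
  L0: frame=0x27 idx=29 entry=0x43007 [P=1 RW=1 US=1 PS=0]
  L1: frame=0x43 idx=7 entry=0x47007 [P=1 RW=1 US=1 PS=0]
  L2: frame=0x47 idx=25 entry=0x49007 [P=1 RW=1 US=1 PS=0]
  ⇒ phys 0x49629  [3 reads]
#5 VA=0x780A0ECAF (r,kernel):
  L0: frame=0x27 idx=30 entry=0x4A007 [P=1 RW=1 US=1 PS=0]
  L1: frame=0x4A idx=5 entry=0x4C007 [P=1 RW=1 US=1 PS=0]
  L2: frame=0x4C idx=14 entry=0x4E007 [P=1 RW=1 US=1 PS=0]
  ⇒ phys 0x4ECAF  [3 reads]

TLB: [["0x740E19", "0x49"], ["0x780A0E", "0x4E"]]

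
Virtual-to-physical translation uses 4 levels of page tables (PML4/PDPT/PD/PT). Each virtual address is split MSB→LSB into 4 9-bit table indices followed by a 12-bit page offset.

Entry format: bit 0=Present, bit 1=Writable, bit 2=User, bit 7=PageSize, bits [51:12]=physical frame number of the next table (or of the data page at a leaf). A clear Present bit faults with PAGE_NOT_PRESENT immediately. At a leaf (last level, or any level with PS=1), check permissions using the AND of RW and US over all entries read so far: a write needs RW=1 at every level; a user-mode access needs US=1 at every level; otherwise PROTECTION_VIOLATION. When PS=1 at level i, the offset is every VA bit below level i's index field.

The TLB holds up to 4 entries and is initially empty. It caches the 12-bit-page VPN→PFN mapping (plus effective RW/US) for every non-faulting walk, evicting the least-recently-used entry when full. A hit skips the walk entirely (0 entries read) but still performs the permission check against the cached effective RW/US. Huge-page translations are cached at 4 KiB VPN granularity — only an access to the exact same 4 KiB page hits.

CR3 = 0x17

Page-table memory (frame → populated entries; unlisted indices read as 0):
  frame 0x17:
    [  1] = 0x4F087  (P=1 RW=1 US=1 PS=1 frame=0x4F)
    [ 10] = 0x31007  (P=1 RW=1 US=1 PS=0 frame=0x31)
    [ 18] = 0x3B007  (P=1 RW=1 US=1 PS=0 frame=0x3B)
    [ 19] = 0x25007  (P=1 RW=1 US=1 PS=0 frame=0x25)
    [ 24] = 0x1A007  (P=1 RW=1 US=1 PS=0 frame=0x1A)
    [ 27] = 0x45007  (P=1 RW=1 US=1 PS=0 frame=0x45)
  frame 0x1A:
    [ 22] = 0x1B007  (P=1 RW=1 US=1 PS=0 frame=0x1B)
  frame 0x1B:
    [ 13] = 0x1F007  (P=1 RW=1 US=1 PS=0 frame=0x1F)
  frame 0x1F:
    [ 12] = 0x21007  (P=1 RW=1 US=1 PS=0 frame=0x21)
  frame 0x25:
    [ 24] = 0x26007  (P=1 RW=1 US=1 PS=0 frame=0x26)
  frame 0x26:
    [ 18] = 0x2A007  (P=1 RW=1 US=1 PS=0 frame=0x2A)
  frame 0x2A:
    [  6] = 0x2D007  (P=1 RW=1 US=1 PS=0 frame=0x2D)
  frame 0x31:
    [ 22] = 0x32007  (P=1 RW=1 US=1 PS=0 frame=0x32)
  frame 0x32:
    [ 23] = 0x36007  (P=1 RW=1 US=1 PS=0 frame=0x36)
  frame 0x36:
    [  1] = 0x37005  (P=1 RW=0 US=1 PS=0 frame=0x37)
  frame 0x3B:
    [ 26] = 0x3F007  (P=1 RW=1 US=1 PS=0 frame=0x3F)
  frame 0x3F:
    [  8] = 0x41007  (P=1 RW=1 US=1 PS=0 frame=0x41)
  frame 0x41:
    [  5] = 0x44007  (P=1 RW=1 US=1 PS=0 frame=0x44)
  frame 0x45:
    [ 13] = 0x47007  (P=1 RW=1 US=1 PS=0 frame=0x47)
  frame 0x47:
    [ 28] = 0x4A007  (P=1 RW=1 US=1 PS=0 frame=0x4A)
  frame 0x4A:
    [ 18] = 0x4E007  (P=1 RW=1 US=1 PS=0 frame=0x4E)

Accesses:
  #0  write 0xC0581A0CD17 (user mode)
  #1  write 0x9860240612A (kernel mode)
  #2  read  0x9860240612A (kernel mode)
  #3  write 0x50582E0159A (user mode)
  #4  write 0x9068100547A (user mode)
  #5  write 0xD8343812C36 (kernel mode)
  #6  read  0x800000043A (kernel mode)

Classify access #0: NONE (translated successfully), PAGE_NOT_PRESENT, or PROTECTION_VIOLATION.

Walk each access:
#0 VA=0xC0581A0CD17 (w,user):
  [0] read 0x17 idx=24: raw=0x1A007 flags P=1 W=1 U=1 S=0
  [1] read 0x1A idx=22: raw=0x1B007 flags P=1 W=1 U=1 S=0
  [2] read 0x1B idx=13: raw=0x1F007 flags P=1 W=1 U=1 S=0
  [3] read 0x1F idx=12: raw=0x21007 flags P=1 W=1 U=1 S=0
  ✓ 0x21D17  — 4 lookups
#1 VA=0x9860240612A (w,kernel):
  [0] read 0x17 idx=19: raw=0x25007 flags P=1 W=1 U=1 S=0
  [1] read 0x25 idx=24: raw=0x26007 flags P=1 W=1 U=1 S=0
  [2] read 0x26 idx=18: raw=0x2A007 flags P=1 W=1 U=1 S=0
  [3] read 0x2A idx=6: raw=0x2D007 flags P=1 W=1 U=1 S=0
  ✓ 0x2D12A  — 4 lookups
#2 VA=0x9860240612A (r,kernel):
  TLB hit vpn=0x98602406 → PA=0x2D12A
#3 VA=0x50582E0159A (w,user):
  [0] read 0x17 idx=10: raw=0x31007 flags P=1 W=1 U=1 S=0
  [1] read 0x31 idx=22: raw=0x32007 flags P=1 W=1 U=1 S=0
  [2] read 0x32 idx=23: raw=0x36007 flags P=1 W=1 U=1 S=0
  [3] read 0x36 idx=1: raw=0x37005 flags P=1 W=0 U=1 S=0
  ⇒ fault: PROTECTION_VIOLATION  — 4 lookups
#4 VA=0x9068100547A (w,user):
  [0] read 0x17 idx=18: raw=0x3B007 flags P=1 W=1 U=1 S=0
  [1] read 0x3B idx=26: raw=0x3F007 flags P=1 W=1 U=1 S=0
  [2] read 0x3F idx=8: raw=0x41007 flags P=1 W=1 U=1 S=0
  [3] read 0x41 idx=5: raw=0x44007 flags P=1 W=1 U=1 S=0
  ✓ 0x4447A  — 4 lookups
#5 VA=0xD8343812C36 (w,kernel):
  [0] read 0x17 idx=27: raw=0x45007 flags P=1 W=1 U=1 S=0
  [1] read 0x45 idx=13: raw=0x47007 flags P=1 W=1 U=1 S=0
  [2] read 0x47 idx=28: raw=0x4A007 flags P=1 W=1 U=1 S=0
  [3] read 0x4A idx=18: raw=0x4E007 flags P=1 W=1 U=1 S=0
  ✓ 0x4EC36  — 4 lookups
#6 VA=0x800000043A (r,kernel):
  [0] read 0x17 idx=1: raw=0x4F087 flags P=1 W=1 U=1 S=1
  ✓ 0x4F43A (huge @L0)  — 1 lookups

Access #0 fault: NONE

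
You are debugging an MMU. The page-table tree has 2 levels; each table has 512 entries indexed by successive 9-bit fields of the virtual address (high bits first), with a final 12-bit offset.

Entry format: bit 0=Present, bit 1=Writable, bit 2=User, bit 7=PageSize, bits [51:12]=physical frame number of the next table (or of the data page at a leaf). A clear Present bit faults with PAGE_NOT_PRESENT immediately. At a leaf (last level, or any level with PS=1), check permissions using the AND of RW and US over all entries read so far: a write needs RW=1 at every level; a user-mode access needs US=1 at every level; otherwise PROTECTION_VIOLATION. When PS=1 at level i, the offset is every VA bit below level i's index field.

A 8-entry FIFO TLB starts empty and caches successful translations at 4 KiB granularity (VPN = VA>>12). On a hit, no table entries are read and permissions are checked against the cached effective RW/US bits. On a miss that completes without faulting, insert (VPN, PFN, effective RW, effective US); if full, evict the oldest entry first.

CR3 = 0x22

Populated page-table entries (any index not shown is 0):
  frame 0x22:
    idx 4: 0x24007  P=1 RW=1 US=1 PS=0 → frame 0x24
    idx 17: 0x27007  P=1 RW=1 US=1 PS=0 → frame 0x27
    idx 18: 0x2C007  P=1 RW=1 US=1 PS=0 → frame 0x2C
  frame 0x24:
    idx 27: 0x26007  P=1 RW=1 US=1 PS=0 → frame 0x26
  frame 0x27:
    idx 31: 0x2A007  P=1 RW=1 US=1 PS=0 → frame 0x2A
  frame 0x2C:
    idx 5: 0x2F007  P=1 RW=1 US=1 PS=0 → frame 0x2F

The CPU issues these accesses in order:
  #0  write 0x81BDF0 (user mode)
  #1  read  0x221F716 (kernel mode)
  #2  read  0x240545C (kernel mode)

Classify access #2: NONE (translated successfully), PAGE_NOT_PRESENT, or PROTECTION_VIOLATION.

Walk each access:
#0 VA=0x81BDF0 (w,user):
  L0: frame=0x22 idx=4 entry=0x24007 [P=1 RW=1 US=1 PS=0]
  L1: frame=0x24 idx=27 entry=0x26007 [P=1 RW=1 US=1 PS=0]
  ✓ 0x26DF0  — 2 lookups
#1 VA=0x221F716 (r,kernel):
  L0: frame=0x22 idx=17 entry=0x27007 [P=1 RW=1 US=1 PS=0]
  L1: frame=0x27 idx=31 entry=0x2A007 [P=1 RW=1 US=1 PS=0]
  ✓ 0x2A716  — 2 lookups
#2 VA=0x240545C (r,kernel):
  L0: frame=0x22 idx=18 entry=0x2C007 [P=1 RW=1 US=1 PS=0]
  L1: frame=0x2C idx=5 entry=0x2F007 [P=1 RW=1 US=1 PS=0]
  ✓ 0x2F45C  — 2 lookups

Access #2 fault: NONE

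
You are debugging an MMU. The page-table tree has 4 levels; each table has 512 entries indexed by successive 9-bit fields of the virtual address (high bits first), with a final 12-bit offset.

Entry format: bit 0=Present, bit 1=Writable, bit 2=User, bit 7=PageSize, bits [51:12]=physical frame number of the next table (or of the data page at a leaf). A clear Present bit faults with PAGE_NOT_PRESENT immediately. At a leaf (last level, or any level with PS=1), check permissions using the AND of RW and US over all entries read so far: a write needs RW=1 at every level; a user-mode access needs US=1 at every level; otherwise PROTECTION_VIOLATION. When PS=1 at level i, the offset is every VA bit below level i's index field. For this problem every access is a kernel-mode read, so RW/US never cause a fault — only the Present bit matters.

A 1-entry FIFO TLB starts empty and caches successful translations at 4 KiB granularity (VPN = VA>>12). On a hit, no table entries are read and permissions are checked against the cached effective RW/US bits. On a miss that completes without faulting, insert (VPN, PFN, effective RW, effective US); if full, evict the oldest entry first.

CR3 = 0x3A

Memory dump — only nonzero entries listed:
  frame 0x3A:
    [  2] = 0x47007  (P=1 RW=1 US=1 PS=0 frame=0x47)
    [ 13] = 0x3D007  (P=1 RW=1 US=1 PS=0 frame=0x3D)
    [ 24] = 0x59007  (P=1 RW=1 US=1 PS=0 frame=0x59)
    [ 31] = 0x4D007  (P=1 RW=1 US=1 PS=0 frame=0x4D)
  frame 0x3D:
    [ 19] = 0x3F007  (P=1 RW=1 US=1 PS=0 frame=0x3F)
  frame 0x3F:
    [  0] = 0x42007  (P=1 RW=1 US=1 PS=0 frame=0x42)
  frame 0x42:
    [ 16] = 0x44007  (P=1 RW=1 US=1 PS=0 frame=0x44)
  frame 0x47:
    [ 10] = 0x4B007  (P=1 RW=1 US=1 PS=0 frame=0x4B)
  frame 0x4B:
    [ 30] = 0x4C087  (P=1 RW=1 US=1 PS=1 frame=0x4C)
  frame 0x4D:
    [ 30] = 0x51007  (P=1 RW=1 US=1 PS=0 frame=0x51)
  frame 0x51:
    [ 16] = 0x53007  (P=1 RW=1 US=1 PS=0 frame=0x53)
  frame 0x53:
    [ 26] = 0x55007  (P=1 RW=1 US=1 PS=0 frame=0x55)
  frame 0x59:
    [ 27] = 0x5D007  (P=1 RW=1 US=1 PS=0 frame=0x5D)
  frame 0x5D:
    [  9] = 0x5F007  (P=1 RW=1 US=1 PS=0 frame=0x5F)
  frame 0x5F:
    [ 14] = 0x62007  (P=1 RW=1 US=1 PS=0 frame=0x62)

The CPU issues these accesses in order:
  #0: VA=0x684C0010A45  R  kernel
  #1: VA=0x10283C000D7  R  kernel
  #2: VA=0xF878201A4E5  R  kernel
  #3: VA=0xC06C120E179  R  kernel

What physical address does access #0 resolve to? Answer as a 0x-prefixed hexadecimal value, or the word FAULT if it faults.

Trace:
#0 VA=0x684C0010A45 (r,kernel):
  lvl0: tbl 0x3A, slot 13 ⇒ 0x3D007 (P1/RW1/US1/PS0)
  lvl1: tbl 0x3D, slot 19 ⇒ 0x3F007 (P1/RW1/US1/PS0)
  lvl2: tbl 0x3F, slot 0 ⇒ 0x42007 (P1/RW1/US1/PS0)
  lvl3: tbl 0x42, slot 16 ⇒ 0x44007 (P1/RW1/US1/PS0)
  → PA=0x44A45  (4 entries read)
#1 VA=0x10283C000D7 (r,kernel):
  lvl0: tbl 0x3A, slot 2 ⇒ 0x47007 (P1/RW1/US1/PS0)
  lvl1: tbl 0x47, slot 10 ⇒ 0x4B007 (P1/RW1/US1/PS0)
  lvl2: tbl 0x4B, slot 30 ⇒ 0x4C087 (P1/RW1/US1/PS1)
  → PA=0x4C0D7 (huge @L2)  (3 entries read)
#2 VA=0xF878201A4E5 (r,kernel):
  lvl0: tbl 0x3A, slot 31 ⇒ 0x4D007 (P1/RW1/US1/PS0)
  lvl1: tbl 0x4D, slot 30 ⇒ 0x51007 (P1/RW1/US1/PS0)
  lvl2: tbl 0x51, slot 16 ⇒ 0x53007 (P1/RW1/US1/PS0)
  lvl3: tbl 0x53, slot 26 ⇒ 0x55007 (P1/RW1/US1/PS0)
  → PA=0x554E5  (4 entries read)
#3 VA=0xC06C120E179 (r,kernel):
  lvl0: tbl 0x3A, slot 24 ⇒ 0x59007 (P1/RW1/US1/PS0)
  lvl1: tbl 0x59, slot 27 ⇒ 0x5D007 (P1/RW1/US1/PS0)
  lvl2: tbl 0x5D, slot 9 ⇒ 0x5F007 (P1/RW1/US1/PS0)
  lvl3: tbl 0x5F, slot 14 ⇒ 0x62007 (P1/RW1/US1/PS0)
  → PA=0x62179  (4 entries read)

Access #0 PA: 0x44A45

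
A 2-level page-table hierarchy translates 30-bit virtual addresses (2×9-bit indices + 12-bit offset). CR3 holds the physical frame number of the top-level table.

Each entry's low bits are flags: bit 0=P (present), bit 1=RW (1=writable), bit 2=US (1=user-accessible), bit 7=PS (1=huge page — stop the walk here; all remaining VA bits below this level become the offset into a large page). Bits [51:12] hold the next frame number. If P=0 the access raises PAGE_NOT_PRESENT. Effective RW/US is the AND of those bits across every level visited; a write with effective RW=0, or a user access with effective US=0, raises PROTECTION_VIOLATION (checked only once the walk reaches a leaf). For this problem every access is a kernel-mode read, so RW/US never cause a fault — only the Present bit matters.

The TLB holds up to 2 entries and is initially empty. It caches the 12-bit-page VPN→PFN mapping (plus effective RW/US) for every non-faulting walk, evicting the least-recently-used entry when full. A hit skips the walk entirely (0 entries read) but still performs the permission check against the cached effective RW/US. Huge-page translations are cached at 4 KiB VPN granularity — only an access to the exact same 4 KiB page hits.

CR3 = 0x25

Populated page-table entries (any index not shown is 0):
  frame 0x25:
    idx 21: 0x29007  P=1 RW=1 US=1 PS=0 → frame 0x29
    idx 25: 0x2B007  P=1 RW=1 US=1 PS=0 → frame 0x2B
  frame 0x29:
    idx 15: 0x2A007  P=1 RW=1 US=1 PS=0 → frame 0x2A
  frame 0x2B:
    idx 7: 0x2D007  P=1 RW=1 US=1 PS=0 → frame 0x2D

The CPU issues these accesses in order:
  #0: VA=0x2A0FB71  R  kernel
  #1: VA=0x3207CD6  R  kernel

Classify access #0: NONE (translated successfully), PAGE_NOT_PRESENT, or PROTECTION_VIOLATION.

Trace:
#0 VA=0x2A0FB71 (r,kernel):
  [0] read 0x25 idx=21: raw=0x29007 flags P=1 W=1 U=1 S=0
  [1] read 0x29 idx=15: raw=0x2A007 flags P=1 W=1 U=1 S=0
  → PA=0x2AB71  (2 entries read)
#1 VA=0x3207CD6 (r,kernel):
  [0] read 0x25 idx=25: raw=0x2B007 flags P=1 W=1 U=1 S=0
  [1] read 0x2B idx=7: raw=0x2D007 flags P=1 W=1 U=1 S=0
  → PA=0x2DCD6  (2 entries read)

Access #0 fault: NONE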